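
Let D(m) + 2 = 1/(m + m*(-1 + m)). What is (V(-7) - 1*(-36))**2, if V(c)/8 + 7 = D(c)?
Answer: 3083536/2401 ≈ 1284.3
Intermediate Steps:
D(m) = -2 + 1/(m + m*(-1 + m))
V(c) = -72 + 8/c**2 (V(c) = -56 + 8*(-2 + c**(-2)) = -56 + (-16 + 8/c**2) = -72 + 8/c**2)
(V(-7) - 1*(-36))**2 = ((-72 + 8/(-7)**2) - 1*(-36))**2 = ((-72 + 8*(1/49)) + 36)**2 = ((-72 + 8/49) + 36)**2 = (-3520/49 + 36)**2 = (-1756/49)**2 = 3083536/2401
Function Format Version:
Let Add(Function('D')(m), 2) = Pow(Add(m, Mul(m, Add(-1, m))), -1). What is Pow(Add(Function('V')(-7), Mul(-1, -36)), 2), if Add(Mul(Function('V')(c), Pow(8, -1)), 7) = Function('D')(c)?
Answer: Rational(3083536, 2401) ≈ 1284.3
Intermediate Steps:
Function('D')(m) = Add(-2, Pow(Add(m, Mul(m, Add(-1, m))), -1))
Function('V')(c) = Add(-72, Mul(8, Pow(c, -2))) (Function('V')(c) = Add(-56, Mul(8, Add(-2, Pow(c, -2)))) = Add(-56, Add(-16, Mul(8, Pow(c, -2)))) = Add(-72, Mul(8, Pow(c, -2))))
Pow(Add(Function('V')(-7), Mul(-1, -36)), 2) = Pow(Add(Add(-72, Mul(8, Pow(-7, -2))), Mul(-1, -36)), 2) = Pow(Add(Add(-72, Mul(8, Rational(1, 49))), 36), 2) = Pow(Add(Add(-72, Rational(8, 49)), 36), 2) = Pow(Add(Rational(-3520, 49), 36), 2) = Pow(Rational(-1756, 49), 2) = Rational(3083536, 2401)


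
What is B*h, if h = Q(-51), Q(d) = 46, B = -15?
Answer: -690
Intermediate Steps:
h = 46
B*h = -15*46 = -690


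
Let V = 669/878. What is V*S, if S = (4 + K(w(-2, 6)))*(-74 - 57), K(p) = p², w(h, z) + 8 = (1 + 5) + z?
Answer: -876390/439 ≈ -1996.3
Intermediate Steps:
w(h, z) = -2 + z (w(h, z) = -8 + ((1 + 5) + z) = -8 + (6 + z) = -2 + z)
S = -2620 (S = (4 + (-2 + 6)²)*(-74 - 57) = (4 + 4²)*(-131) = (4 + 16)*(-131) = 20*(-131) = -2620)
V = 669/878 (V = 669*(1/878) = 669/878 ≈ 0.76196)
V*S = (669/878)*(-2620) = -876390/439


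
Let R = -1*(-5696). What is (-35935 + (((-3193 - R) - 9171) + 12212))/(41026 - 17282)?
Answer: -5969/3392 ≈ -1.7597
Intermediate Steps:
R = 5696
(-35935 + (((-3193 - R) - 9171) + 12212))/(41026 - 17282) = (-35935 + (((-3193 - 1*5696) - 9171) + 12212))/(41026 - 17282) = (-35935 + (((-3193 - 5696) - 9171) + 12212))/23744 = (-35935 + ((-8889 - 9171) + 12212))*(1/23744) = (-35935 + (-18060 + 12212))*(1/23744) = (-35935 - 5848)*(1/23744) = -41783*1/23744 = -5969/3392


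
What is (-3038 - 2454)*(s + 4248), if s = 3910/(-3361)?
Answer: -78390710056/3361 ≈ -2.3324e+7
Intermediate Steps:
s = -3910/3361 (s = 3910*(-1/3361) = -3910/3361 ≈ -1.1633)
(-3038 - 2454)*(s + 4248) = (-3038 - 2454)*(-3910/3361 + 4248) = -5492*14273618/3361 = -78390710056/3361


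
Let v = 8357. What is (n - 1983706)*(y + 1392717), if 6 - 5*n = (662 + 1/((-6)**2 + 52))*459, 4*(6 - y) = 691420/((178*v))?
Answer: -372734945374108665545/130904048 ≈ -2.8474e+12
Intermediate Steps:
y = 8752421/1487546 (y = 6 - 172855/(178*8357) = 6 - 172855/1487546 = 8752421/1487546 ≈ 5.8838)
n = -5347887/88 (n = 6/5 - (662 + 1/((-6)**2 + 52))*459/5 = 6/5 - (662 + 1/(36 + 52))*459/5 = 6/5 - (662 + 1/88)*459/5 = 6/5 - 58257*459/440 = 6/5 - 1/5*26739963/88 = 6/5 - 26739963/440 = -5347887/88 ≈ -60771.)
(n - 1983706)*(y + 1392717) = (-5347887/88 - 1983706)*(8752421/1487546 + 1392717) = -179914015/88*2071739354903/1487546 = -372734945374108665545/130904048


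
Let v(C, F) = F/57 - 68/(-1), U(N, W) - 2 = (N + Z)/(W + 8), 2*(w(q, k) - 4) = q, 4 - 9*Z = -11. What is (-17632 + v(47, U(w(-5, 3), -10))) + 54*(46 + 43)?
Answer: -8726467/684 ≈ -12758.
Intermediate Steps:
Z = 5/3 (Z = 4/9 - ⅑*(-11) = 4/9 + 11/9 = 5/3 ≈ 1.6667)
w(q, k) = 4 + q/2
U(N, W) = 2 + (5/3 + N)/(8 + W) (U(N, W) = 2 + (N + 5/3)/(W + 8) = 2 + (5/3 + N)/(8 + W))
v(C, F) = 68 + F/57 (v(C, F) = F*(1/57) - 68*(-1) = F/57 + 68 = 68 + F/57)
(-17632 + v(47, U(w(-5, 3), -10))) + 54*(46 + 43) = (-17632 + (68 + ((53/3 + (4 + (½)*(-5)) + 2*(-10))/(8 - 10))/57)) + 54*(46 + 43) = (-17632 + (68 + ((53/3 + (4 - 5/2) - 20)/(-2))/57)) + 54*89 = (-17632 + (68 + (-(53/3 + 3/2 - 20)/2)/57)) + 4806 = (-17632 + (68 + (-½*(-⅚))/57)) + 4806 = (-17632 + (68 + (1/57)*(5/12))) + 4806 = (-17632 + (68 + 5/684)) + 4806 = (-17632 + 46517/684) + 4806 = -12013771/684 + 4806 = -8726467/684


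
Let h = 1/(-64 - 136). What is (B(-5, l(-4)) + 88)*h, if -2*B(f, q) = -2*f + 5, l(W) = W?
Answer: -161/400 ≈ -0.40250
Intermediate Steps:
B(f, q) = -5/2 + f (B(f, q) = -(-2*f + 5)/2 = -(5 - 2*f)/2 = -5/2 + f)
h = -1/200 (h = 1/(-200) = -1/200 ≈ -0.0050000)
(B(-5, l(-4)) + 88)*h = ((-5/2 - 5) + 88)*(-1/200) = (-15/2 + 88)*(-1/200) = (161/2)*(-1/200) = -161/400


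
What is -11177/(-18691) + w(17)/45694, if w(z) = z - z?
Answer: 11177/18691 ≈ 0.59799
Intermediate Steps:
w(z) = 0
-11177/(-18691) + w(17)/45694 = -11177/(-18691) + 0/45694 = -11177*(-1/18691) + 0*(1/45694) = 11177/18691 + 0 = 11177/18691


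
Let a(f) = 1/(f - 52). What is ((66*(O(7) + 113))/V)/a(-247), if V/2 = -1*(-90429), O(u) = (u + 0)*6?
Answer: -509795/30143 ≈ -16.913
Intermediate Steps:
O(u) = 6*u (O(u) = u*6 = 6*u)
a(f) = 1/(-52 + f)
V = 180858 (V = 2*(-1*(-90429)) = 2*90429 = 180858)
((66*(O(7) + 113))/V)/a(-247) = ((66*(6*7 + 113))/180858)/(1/(-52 - 247)) = ((66*(42 + 113))*(1/180858))/(1/(-299)) = ((66*155)*(1/180858))/(-1/299) = (10230*(1/180858))*(-299) = (1705/30143)*(-299) = -509795/30143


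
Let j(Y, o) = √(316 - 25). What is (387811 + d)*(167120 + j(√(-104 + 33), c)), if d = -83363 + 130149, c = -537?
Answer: 72629850640 + 434597*√291 ≈ 7.2637e+10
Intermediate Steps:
d = 46786
j(Y, o) = √291
(387811 + d)*(167120 + j(√(-104 + 33), c)) = (387811 + 46786)*(167120 + √291) = 434597*(167120 + √291) = 72629850640 + 434597*√291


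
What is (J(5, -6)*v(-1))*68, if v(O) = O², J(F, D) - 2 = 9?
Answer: 748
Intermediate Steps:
J(F, D) = 11 (J(F, D) = 2 + 9 = 11)
(J(5, -6)*v(-1))*68 = (11*(-1)²)*68 = (11*1)*68 = 11*68 = 748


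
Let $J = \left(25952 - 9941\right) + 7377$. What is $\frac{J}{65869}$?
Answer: $\frac{23388}{65869} \approx 0.35507$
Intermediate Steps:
$J = 23388$ ($J = 16011 + 7377 = 23388$)
$\frac{J}{65869} = \frac{23388}{65869}$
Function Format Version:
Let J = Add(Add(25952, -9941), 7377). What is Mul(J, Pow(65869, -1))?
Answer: Rational(23388, 65869) ≈ 0.35507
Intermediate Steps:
J = 23388 (J = Add(16011, 7377) = 23388)
Mul(J, Pow(65869, -1)) = Mul(23388, Pow(65869, -1)) = Mul(23388, Rational(1, 65869)) = Rational(23388, 65869)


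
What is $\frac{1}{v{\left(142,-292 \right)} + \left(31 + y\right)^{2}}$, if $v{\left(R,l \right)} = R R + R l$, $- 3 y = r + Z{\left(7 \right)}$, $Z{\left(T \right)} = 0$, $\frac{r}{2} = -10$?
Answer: $- \frac{9}{178931} \approx -5.0299 \cdot 10^{-5}$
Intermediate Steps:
$r = -20$ ($r = 2 \left(-10\right) = -20$)
$y = \frac{20}{3}$ ($y = - \frac{-20 + 0}{3} = \left(- \frac{1}{3}\right) \left(-20\right) = \frac{20}{3} \approx 6.6667$)
$v{\left(R,l \right)} = R^{2} + R l$
$\frac{1}{v{\left(142,-292 \right)} + \left(31 + y\right)^{2}} = \frac{1}{142 \left(142 - 292\right) + \left(31 + \frac{20}{3}\right)^{2}} = \frac{1}{142 \left(-150\right) + \left(\frac{113}{3}\right)^{2}} = \frac{1}{-21300 + \frac{12769}{9}} = \frac{1}{- \frac{178931}{9}} = - \frac{9}{178931}$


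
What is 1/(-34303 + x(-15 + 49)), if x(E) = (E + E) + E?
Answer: -1/34201 ≈ -2.9239e-5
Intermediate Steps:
x(E) = 3*E (x(E) = 2*E + E = 3*E)
1/(-34303 + x(-15 + 49)) = 1/(-34303 + 3*(-15 + 49)) = 1/(-34303 + 3*34) = 1/(-34303 + 102) = 1/(-34201) = -1/34201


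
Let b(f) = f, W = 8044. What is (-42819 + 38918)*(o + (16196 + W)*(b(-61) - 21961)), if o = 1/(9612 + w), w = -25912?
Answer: 33943211366067901/16300 ≈ 2.0824e+12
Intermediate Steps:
o = -1/16300 (o = 1/(9612 - 25912) = 1/(-16300) = -1/16300 ≈ -6.1350e-5)
(-42819 + 38918)*(o + (16196 + W)*(b(-61) - 21961)) = (-42819 + 38918)*(-1/16300 + (16196 + 8044)*(-61 - 21961)) = -3901*(-1/16300 + 24240*(-22022)) = -3901*(-1/16300 - 533813280) = -3901*(-8701156464001/16300) = 33943211366067901/16300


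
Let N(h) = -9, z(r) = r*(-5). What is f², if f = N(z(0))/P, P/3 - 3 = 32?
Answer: 9/1225 ≈ 0.0073469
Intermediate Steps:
z(r) = -5*r
P = 105 (P = 9 + 3*32 = 9 + 96 = 105)
f = -3/35 (f = -9/105 = -9*1/105 = -3/35 ≈ -0.085714)
f² = (-3/35)² = 9/1225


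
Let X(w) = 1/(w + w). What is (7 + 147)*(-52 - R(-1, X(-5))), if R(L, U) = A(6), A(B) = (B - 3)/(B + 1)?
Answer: -8074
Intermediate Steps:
X(w) = 1/(2*w)
A(B) = (-3 + B)/(1 + B)
R(L, U) = 3/7 (R(L, U) = (-3 + 6)/(1 + 6) = 3/7)
(7 + 147)*(-52 - R(-1, X(-5))) = (7 + 147)*(-52 - 1*3/7) = 154*(-52 - 3/7) = 154*(-367/7) = -8074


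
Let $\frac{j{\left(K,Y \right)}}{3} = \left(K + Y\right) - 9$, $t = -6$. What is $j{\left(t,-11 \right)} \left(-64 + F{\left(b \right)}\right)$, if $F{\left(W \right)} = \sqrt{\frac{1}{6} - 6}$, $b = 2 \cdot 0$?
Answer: $4992 - 13 i \sqrt{210} \approx 4992.0 - 188.39 i$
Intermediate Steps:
$j{\left(K,Y \right)} = -27 + 3 K + 3 Y$ ($j{\left(K,Y \right)} = 3 \left(\left(K + Y\right) - 9\right) = 3 \left(-9 + K + Y\right) = -27 + 3 K + 3 Y$)
$b = 0$
$F{\left(W \right)} = \frac{i \sqrt{210}}{6}$ ($F{\left(W \right)} = \sqrt{\frac{1}{6} - 6} = \sqrt{- \frac{35}{6}} = \frac{i \sqrt{210}}{6}$)
$j{\left(t,-11 \right)} \left(-64 + F{\left(b \right)}\right) = \left(-27 + 3 \left(-6\right) + 3 \left(-11\right)\right) \left(-64 + \frac{i \sqrt{210}}{6}\right) = \left(-27 - 18 - 33\right) \left(-64 + \frac{i \sqrt{210}}{6}\right) = - 78 \left(-64 + \frac{i \sqrt{210}}{6}\right) = 4992 - 13 i \sqrt{210}$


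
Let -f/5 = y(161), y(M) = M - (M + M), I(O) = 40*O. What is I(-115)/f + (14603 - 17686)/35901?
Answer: -1457621/251307 ≈ -5.8002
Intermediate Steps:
y(M) = -M (y(M) = M - 2*M = -M)
f = 805 (f = -(-5)*161 = -5*(-161) = 805)
I(-115)/f + (14603 - 17686)/35901 = (40*(-115))/805 + (14603 - 17686)/35901 = -4600*1/805 - 3083*1/35901 = -40/7 - 3083/35901 = -1457621/251307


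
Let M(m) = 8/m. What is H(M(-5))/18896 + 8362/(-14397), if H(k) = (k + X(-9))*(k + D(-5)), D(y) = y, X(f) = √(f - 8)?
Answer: -493300999/850142850 - 33*I*√17/94480 ≈ -0.58026 - 0.0014401*I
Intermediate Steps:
X(f) = √(-8 + f)
H(k) = (-5 + k)*(k + I*√17) (H(k) = (k + √(-8 - 9))*(k - 5) = (k + √(-17))*(-5 + k) = (k + I*√17)*(-5 + k) = (-5 + k)*(k + I*√17))
H(M(-5))/18896 + 8362/(-14397) = ((8/(-5))² - 40/(-5) - 5*I*√17 + I*(8/(-5))*√17)/18896 + 8362/(-14397) = ((8*(-⅕))² - 40*(-1)/5 - 5*I*√17 + I*(8*(-⅕))*√17)*(1/18896) + 8362*(-1/14397) = ((-8/5)² - 5*(-8/5) - 5*I*√17 + I*(-8/5)*√17)*(1/18896) - 8362/14397 = (64/25 + 8 - 5*I*√17 - 8*I*√17/5)*(1/18896) - 8362/14397 = (264/25 - 33*I*√17/5)*(1/18896) - 8362/14397 = (33/59050 - 33*I*√17/94480) - 8362/14397 = -493300999/850142850 - 33*I*√17/94480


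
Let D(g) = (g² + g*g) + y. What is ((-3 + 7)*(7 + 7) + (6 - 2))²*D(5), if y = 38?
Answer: 316800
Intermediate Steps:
D(g) = 38 + 2*g² (D(g) = (g² + g*g) + 38 = (g² + g²) + 38 = 2*g² + 38 = 38 + 2*g²)
((-3 + 7)*(7 + 7) + (6 - 2))²*D(5) = ((-3 + 7)*(7 + 7) + (6 - 2))²*(38 + 2*5²) = (4*14 + 4)²*(38 + 2*25) = (56 + 4)²*(38 + 50) = 60²*88 = 3600*88 = 316800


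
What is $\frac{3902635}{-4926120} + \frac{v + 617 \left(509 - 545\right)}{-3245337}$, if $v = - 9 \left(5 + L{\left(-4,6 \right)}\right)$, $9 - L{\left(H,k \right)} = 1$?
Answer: $- \frac{279008231767}{355264877832} \approx -0.78535$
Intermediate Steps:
$L{\left(H,k \right)} = 8$ ($L{\left(H,k \right)} = 9 - 1 = 8$)
$v = -117$ ($v = - 9 \left(5 + 8\right) = \left(-9\right) 13 = -117$)
$\frac{3902635}{-4926120} + \frac{v + 617 \left(509 - 545\right)}{-3245337} = \frac{3902635}{-4926120} + \frac{-117 + 617 \left(509 - 545\right)}{-3245337} = 3902635 \left(- \frac{1}{4926120}\right) + \left(-117 + 617 \left(509 - 545\right)\right) \left(- \frac{1}{3245337}\right) = - \frac{780527}{985224} + \left(-117 + 617 \left(-36\right)\right) \left(- \frac{1}{3245337}\right) = - \frac{780527}{985224} + \left(-117 - 22212\right) \left(- \frac{1}{3245337}\right) = - \frac{780527}{985224} - - \frac{2481}{360593} = - \frac{780527}{985224} + \frac{2481}{360593} = - \frac{279008231767}{355264877832}$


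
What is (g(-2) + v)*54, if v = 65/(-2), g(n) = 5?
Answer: -1485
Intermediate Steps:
v = -65/2 (v = 65*(-½) = -65/2 ≈ -32.500)
(g(-2) + v)*54 = (5 - 65/2)*54 = -55/2*54 = -1485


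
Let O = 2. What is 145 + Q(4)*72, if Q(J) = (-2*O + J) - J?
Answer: -143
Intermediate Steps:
Q(J) = -4 (Q(J) = (-2*2 + J) - J = (-4 + J) - J = -4)
145 + Q(4)*72 = 145 - 4*72 = 145 - 288 = -143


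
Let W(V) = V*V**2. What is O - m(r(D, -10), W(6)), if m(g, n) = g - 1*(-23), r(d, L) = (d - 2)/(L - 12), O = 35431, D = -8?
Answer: 389483/11 ≈ 35408.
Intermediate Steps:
W(V) = V**3
r(d, L) = (-2 + d)/(-12 + L)
m(g, n) = 23 + g (m(g, n) = g + 23 = 23 + g)
O - m(r(D, -10), W(6)) = 35431 - (23 + (-2 - 8)/(-12 - 10)) = 35431 - (23 - 10/(-22)) = 35431 - (23 - 1/22*(-10)) = 35431 - (23 + 5/11) = 35431 - 1*258/11 = 35431 - 258/11 = 389483/11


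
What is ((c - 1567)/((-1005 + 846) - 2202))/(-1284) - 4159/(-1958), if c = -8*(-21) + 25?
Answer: 525225751/247321833 ≈ 2.1237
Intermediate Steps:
c = 193 (c = 168 + 25 = 193)
((c - 1567)/((-1005 + 846) - 2202))/(-1284) - 4159/(-1958) = ((193 - 1567)/((-1005 + 846) - 2202))/(-1284) - 4159/(-1958) = -1374/(-159 - 2202)*(-1/1284) - 4159*(-1/1958) = -1374/(-2361)*(-1/1284) + 4159/1958 = -1374*(-1/2361)*(-1/1284) + 4159/1958 = (458/787)*(-1/1284) + 4159/1958 = -229/505254 + 4159/1958 = 525225751/247321833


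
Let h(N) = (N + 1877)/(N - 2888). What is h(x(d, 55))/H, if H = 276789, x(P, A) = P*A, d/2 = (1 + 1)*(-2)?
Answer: -479/307051264 ≈ -1.5600e-6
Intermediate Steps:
d = -8 (d = 2*((1 + 1)*(-2)) = 2*(2*(-2)) = 2*(-4) = -8)
x(P, A) = A*P
h(N) = (1877 + N)/(-2888 + N)
h(x(d, 55))/H = ((1877 + 55*(-8))/(-2888 + 55*(-8)))/276789 = ((1877 - 440)/(-2888 - 440))*(1/276789) = (1437/(-3328))*(1/276789) = -1/3328*1437*(1/276789) = -1437/3328*1/276789 = -479/307051264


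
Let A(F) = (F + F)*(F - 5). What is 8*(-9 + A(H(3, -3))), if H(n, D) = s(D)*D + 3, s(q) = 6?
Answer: 4728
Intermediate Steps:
H(n, D) = 3 + 6*D (H(n, D) = 6*D + 3 = 3 + 6*D)
A(F) = 2*F*(-5 + F) (A(F) = (2*F)*(-5 + F) = 2*F*(-5 + F))
8*(-9 + A(H(3, -3))) = 8*(-9 + 2*(3 + 6*(-3))*(-5 + (3 + 6*(-3)))) = 8*(-9 + 2*(3 - 18)*(-5 + (3 - 18))) = 8*(-9 + 2*(-15)*(-5 - 15)) = 8*(-9 + 2*(-15)*(-20)) = 8*(-9 + 600) = 8*591 = 4728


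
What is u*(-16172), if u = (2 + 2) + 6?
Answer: -161720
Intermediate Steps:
u = 10 (u = 4 + 6 = 10)
u*(-16172) = 10*(-16172) = -161720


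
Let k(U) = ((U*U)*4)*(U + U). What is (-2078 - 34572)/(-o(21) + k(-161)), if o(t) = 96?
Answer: 18325/16693172 ≈ 0.0010978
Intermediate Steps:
k(U) = 8*U³ (k(U) = (U²*4)*(2*U) = (4*U²)*(2*U) = 8*U³)
(-2078 - 34572)/(-o(21) + k(-161)) = (-2078 - 34572)/(-1*96 + 8*(-161)³) = -36650/(-96 + 8*(-4173281)) = -36650/(-96 - 33386248) = -36650/(-33386344) = -36650*(-1/33386344) = 18325/16693172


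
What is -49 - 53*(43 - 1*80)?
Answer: 1912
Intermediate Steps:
-49 - 53*(43 - 1*80) = -49 - 53*(43 - 80) = -49 - 53*(-37) = -49 + 1961 = 1912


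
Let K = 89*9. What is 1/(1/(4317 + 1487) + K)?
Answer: 5804/4649005 ≈ 0.0012484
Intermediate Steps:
K = 801
1/(1/(4317 + 1487) + K) = 1/(1/(4317 + 1487) + 801) = 1/(1/5804 + 801) = 1/(4649005/5804) = 5804/4649005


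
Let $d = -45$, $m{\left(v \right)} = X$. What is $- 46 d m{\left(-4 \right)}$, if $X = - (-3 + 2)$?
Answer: $2070$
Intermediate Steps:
$X = 1$ ($X = \left(-1\right) \left(-1\right) = 1$)
$m{\left(v \right)} = 1$
$- 46 d m{\left(-4 \right)} = \left(-46\right) \left(-45\right) 1 = 2070 \cdot 1 = 2070$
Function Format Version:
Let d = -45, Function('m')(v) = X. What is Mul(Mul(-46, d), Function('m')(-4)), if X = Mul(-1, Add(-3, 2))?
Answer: 2070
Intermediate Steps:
X = 1 (X = Mul(-1, -1) = 1)
Function('m')(v) = 1
Mul(Mul(-46, d), Function('m')(-4)) = Mul(Mul(-46, -45), 1) = Mul(2070, 1) = 2070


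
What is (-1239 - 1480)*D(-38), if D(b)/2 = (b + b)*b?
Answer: -15704944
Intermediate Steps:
D(b) = 4*b**2 (D(b) = 2*((b + b)*b) = 2*((2*b)*b) = 2*(2*b**2) = 4*b**2)
(-1239 - 1480)*D(-38) = (-1239 - 1480)*(4*(-38)**2) = -10876*1444 = -2719*5776 = -15704944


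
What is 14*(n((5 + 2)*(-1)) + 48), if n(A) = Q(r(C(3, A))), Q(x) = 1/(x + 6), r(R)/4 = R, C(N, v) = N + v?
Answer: 3353/5 ≈ 670.60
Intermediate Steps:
r(R) = 4*R
Q(x) = 1/(6 + x)
n(A) = 1/(18 + 4*A) (n(A) = 1/(6 + 4*(3 + A)) = 1/(6 + (12 + 4*A)) = 1/(18 + 4*A))
14*(n((5 + 2)*(-1)) + 48) = 14*(1/(2*(9 + 2*((5 + 2)*(-1)))) + 48) = 14*(1/(2*(9 + 2*(7*(-1)))) + 48) = 14*(1/(2*(9 + 2*(-7))) + 48) = 14*(1/(2*(9 - 14)) + 48) = 14*((½)/(-5) + 48) = 14*((½)*(-⅕) + 48) = 14*(-⅒ + 48) = 14*(479/10) = 3353/5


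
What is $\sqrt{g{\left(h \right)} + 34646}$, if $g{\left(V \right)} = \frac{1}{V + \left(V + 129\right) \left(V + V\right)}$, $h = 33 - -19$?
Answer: $\frac{\sqrt{25505137983}}{858} \approx 186.13$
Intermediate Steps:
$h = 52$ ($h = 33 + 19 = 52$)
$g{\left(V \right)} = \frac{1}{V + 2 V \left(129 + V\right)}$ ($g{\left(V \right)} = \frac{1}{V + \left(129 + V\right) 2 V} = \frac{1}{V + 2 V \left(129 + V\right)}$)
$\sqrt{g{\left(h \right)} + 34646} = \sqrt{\frac{1}{52 \left(259 + 2 \cdot 52\right)} + 34646} = \sqrt{\frac{1}{52 \left(259 + 104\right)} + 34646} = \sqrt{\frac{1}{52 \cdot 363} + 34646} = \sqrt{\frac{1}{52} \cdot \frac{1}{363} + 34646} = \sqrt{\frac{1}{18876} + 34646} = \sqrt{\frac{653977897}{18876}} = \frac{\sqrt{25505137983}}{858}$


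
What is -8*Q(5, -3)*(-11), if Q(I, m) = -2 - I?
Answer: -616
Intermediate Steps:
-8*Q(5, -3)*(-11) = -8*(-2 - 1*5)*(-11) = -8*(-2 - 5)*(-11) = -8*(-7)*(-11) = 56*(-11) = -616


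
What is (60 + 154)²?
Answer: 45796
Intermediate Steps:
(60 + 154)² = 214² = 45796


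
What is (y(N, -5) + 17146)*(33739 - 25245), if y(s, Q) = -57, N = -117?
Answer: 145153966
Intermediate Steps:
(y(N, -5) + 17146)*(33739 - 25245) = (-57 + 17146)*(33739 - 25245) = 17089*8494 = 145153966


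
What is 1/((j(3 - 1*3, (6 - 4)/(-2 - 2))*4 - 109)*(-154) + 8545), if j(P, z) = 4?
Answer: 1/22867 ≈ 4.3731e-5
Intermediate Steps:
1/((j(3 - 1*3, (6 - 4)/(-2 - 2))*4 - 109)*(-154) + 8545) = 1/((4*4 - 109)*(-154) + 8545) = 1/((16 - 109)*(-154) + 8545) = 1/(-93*(-154) + 8545) = 1/(14322 + 8545) = 1/22867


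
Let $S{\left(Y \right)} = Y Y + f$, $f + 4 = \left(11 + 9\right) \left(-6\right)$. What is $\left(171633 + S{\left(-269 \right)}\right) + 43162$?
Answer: $287032$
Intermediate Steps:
$f = -124$ ($f = -4 + \left(11 + 9\right) \left(-6\right) = -4 + 20 \left(-6\right) = -4 - 120 = -124$)
$S{\left(Y \right)} = -124 + Y^{2}$ ($S{\left(Y \right)} = Y Y - 124 = Y^{2} - 124 = -124 + Y^{2}$)
$\left(171633 + S{\left(-269 \right)}\right) + 43162 = \left(171633 - \left(124 - \left(-269\right)^{2}\right)\right) + 43162 = \left(171633 + \left(-124 + 72361\right)\right) + 43162 = \left(171633 + 72237\right) + 43162 = 243870 + 43162 = 287032$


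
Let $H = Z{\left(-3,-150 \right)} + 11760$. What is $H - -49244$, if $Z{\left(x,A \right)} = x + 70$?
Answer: $61071$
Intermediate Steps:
$Z{\left(x,A \right)} = 70 + x$
$H = 11827$ ($H = \left(70 - 3\right) + 11760 = 67 + 11760 = 11827$)
$H - -49244 = 11827 - -49244 = 11827 + 49244 = 61071$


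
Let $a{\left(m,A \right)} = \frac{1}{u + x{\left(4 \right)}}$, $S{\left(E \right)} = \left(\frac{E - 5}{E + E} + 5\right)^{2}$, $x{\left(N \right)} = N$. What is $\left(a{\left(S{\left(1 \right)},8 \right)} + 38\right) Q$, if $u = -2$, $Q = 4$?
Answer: $154$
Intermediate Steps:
$S{\left(E \right)} = \left(5 + \frac{-5 + E}{2 E}\right)^{2}$ ($S{\left(E \right)} = \left(\frac{-5 + E}{2 E} + 5\right)^{2} = \left(5 + \frac{-5 + E}{2 E}\right)^{2}$)
$a{\left(m,A \right)} = \frac{1}{2}$ ($a{\left(m,A \right)} = \frac{1}{-2 + 4} = \frac{1}{2}$)
$\left(a{\left(S{\left(1 \right)},8 \right)} + 38\right) Q = \left(\frac{1}{2} + 38\right) 4 = \frac{77}{2} \cdot 4 = 154$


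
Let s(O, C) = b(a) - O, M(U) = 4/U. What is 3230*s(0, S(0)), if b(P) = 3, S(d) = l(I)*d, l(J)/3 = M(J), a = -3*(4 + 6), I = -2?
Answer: 9690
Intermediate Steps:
a = -30 (a = -3*10 = -30)
l(J) = 12/J (l(J) = 3*(4/J) = 12/J)
S(d) = -6*d (S(d) = (12/(-2))*d = (12*(-½))*d = -6*d)
s(O, C) = 3 - O
3230*s(0, S(0)) = 3230*(3 - 1*0) = 3230*(3 + 0) = 3230*3 = 9690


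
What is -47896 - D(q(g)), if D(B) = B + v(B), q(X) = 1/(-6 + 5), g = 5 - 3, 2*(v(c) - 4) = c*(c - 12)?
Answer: -95811/2 ≈ -47906.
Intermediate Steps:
v(c) = 4 + c*(-12 + c)/2 (v(c) = 4 + (c*(c - 12))/2 = 4 + (c*(-12 + c))/2 = 4 + c*(-12 + c)/2)
g = 2
q(X) = -1 (q(X) = 1/(-1) = -1)
D(B) = 4 + B²/2 - 5*B (D(B) = B + (4 + B²/2 - 6*B) = 4 + B²/2 - 5*B)
-47896 - D(q(g)) = -47896 - (4 + (½)*(-1)² - 5*(-1)) = -47896 - (4 + (½)*1 + 5) = -47896 - (4 + ½ + 5) = -47896 - 1*19/2 = -47896 - 19/2 = -95811/2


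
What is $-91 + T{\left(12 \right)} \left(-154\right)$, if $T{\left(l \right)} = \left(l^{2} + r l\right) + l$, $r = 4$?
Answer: $-31507$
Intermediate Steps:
$T{\left(l \right)} = l^{2} + 5 l$ ($T{\left(l \right)} = \left(l^{2} + 4 l\right) + l = l^{2} + 5 l$)
$-91 + T{\left(12 \right)} \left(-154\right) = -91 + 12 \left(5 + 12\right) \left(-154\right) = -91 + 12 \cdot 17 \left(-154\right) = -91 + 204 \left(-154\right) = -91 - 31416 = -31507$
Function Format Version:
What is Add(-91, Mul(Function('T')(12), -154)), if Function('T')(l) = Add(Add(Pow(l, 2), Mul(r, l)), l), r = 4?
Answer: -31507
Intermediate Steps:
Function('T')(l) = Add(Pow(l, 2), Mul(5, l)) (Function('T')(l) = Add(Add(Pow(l, 2), Mul(4, l)), l) = Add(Pow(l, 2), Mul(5, l)))
Add(-91, Mul(Function('T')(12), -154)) = Add(-91, Mul(Mul(12, Add(5, 12)), -154)) = Add(-91, Mul(Mul(12, 17), -154)) = Add(-91, Mul(204, -154)) = Add(-91, -31416) = -31507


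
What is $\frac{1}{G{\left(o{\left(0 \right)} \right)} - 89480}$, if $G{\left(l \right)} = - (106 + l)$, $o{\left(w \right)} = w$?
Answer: $- \frac{1}{89586} \approx -1.1162 \cdot 10^{-5}$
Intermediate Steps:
$G{\left(l \right)} = -106 - l$
$\frac{1}{G{\left(o{\left(0 \right)} \right)} - 89480} = \frac{1}{\left(-106 - 0\right) - 89480} = \frac{1}{\left(-106 + 0\right) - 89480} = \frac{1}{-106 - 89480} = \frac{1}{-89586} = - \frac{1}{89586}$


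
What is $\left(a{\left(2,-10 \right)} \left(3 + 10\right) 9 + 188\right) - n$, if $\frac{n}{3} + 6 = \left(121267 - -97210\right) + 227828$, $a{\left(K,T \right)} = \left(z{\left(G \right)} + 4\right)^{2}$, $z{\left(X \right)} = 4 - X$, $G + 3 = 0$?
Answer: $-1324552$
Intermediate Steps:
$G = -3$ ($G = -3 + 0 = -3$)
$a{\left(K,T \right)} = 121$ ($a{\left(K,T \right)} = \left(\left(4 - -3\right) + 4\right)^{2} = \left(\left(4 + 3\right) + 4\right)^{2} = \left(7 + 4\right)^{2} = 11^{2} = 121$)
$n = 1338897$ ($n = -18 + 3 \left(\left(121267 - -97210\right) + 227828\right) = -18 + 3 \left(\left(121267 + 97210\right) + 227828\right) = -18 + 3 \left(218477 + 227828\right) = -18 + 3 \cdot 446305 = -18 + 1338915 = 1338897$)
$\left(a{\left(2,-10 \right)} \left(3 + 10\right) 9 + 188\right) - n = \left(121 \left(3 + 10\right) 9 + 188\right) - 1338897 = \left(121 \cdot 13 \cdot 9 + 188\right) - 1338897 = \left(121 \cdot 117 + 188\right) - 1338897 = \left(14157 + 188\right) - 1338897 = 14345 - 1338897 = -1324552$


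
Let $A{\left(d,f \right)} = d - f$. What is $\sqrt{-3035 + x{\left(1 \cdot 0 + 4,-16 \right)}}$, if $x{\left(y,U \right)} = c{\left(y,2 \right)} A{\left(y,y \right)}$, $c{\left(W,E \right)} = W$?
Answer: $i \sqrt{3035} \approx 55.091 i$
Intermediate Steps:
$x{\left(y,U \right)} = 0$ ($x{\left(y,U \right)} = y \left(y - y\right) = y 0 = 0$)
$\sqrt{-3035 + x{\left(1 \cdot 0 + 4,-16 \right)}} = \sqrt{-3035 + 0} = \sqrt{-3035} = i \sqrt{3035}$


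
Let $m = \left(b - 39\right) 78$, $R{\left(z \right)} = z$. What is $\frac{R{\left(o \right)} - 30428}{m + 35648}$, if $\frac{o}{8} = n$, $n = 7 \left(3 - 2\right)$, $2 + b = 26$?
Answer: $- \frac{15186}{17239} \approx -0.88091$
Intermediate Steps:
$b = 24$ ($b = -2 + 26 = 24$)
$n = 7$ ($n = 7 \cdot 1 = 7$)
$o = 56$ ($o = 8 \cdot 7 = 56$)
$m = -1170$ ($m = \left(24 - 39\right) 78 = \left(-15\right) 78 = -1170$)
$\frac{R{\left(o \right)} - 30428}{m + 35648} = \frac{56 - 30428}{-1170 + 35648} = - \frac{30372}{34478} = \left(-30372\right) \frac{1}{34478} = - \frac{15186}{17239}$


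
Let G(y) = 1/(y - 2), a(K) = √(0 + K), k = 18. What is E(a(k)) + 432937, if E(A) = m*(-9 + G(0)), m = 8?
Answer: 432861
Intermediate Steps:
a(K) = √K
G(y) = 1/(-2 + y)
E(A) = -76 (E(A) = 8*(-9 + 1/(-2 + 0)) = 8*(-9 + 1/(-2)) = 8*(-9 - ½) = 8*(-19/2) = -76)
E(a(k)) + 432937 = -76 + 432937 = 432861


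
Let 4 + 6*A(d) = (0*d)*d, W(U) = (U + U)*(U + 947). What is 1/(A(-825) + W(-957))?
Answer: 3/57418 ≈ 5.2248e-5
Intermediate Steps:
W(U) = 2*U*(947 + U) (W(U) = (2*U)*(947 + U) = 2*U*(947 + U))
A(d) = -2/3 (A(d) = -2/3 + ((0*d)*d)/6 = -2/3 + (0*d)/6 = -2/3 + (1/6)*0 = -2/3 + 0 = -2/3)
1/(A(-825) + W(-957)) = 1/(-2/3 + 2*(-957)*(947 - 957)) = 1/(-2/3 + 2*(-957)*(-10)) = 1/(-2/3 + 19140) = 1/(57418/3) = 3/57418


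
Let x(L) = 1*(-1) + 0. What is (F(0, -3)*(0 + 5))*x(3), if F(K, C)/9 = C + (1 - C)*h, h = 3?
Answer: -405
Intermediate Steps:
F(K, C) = 27 - 18*C (F(K, C) = 9*(C + (1 - C)*3) = 9*(C + (3 - 3*C)) = 9*(3 - 2*C) = 27 - 18*C)
x(L) = -1 (x(L) = -1 + 0 = -1)
(F(0, -3)*(0 + 5))*x(3) = ((27 - 18*(-3))*(0 + 5))*(-1) = ((27 + 54)*5)*(-1) = (81*5)*(-1) = 405*(-1) = -405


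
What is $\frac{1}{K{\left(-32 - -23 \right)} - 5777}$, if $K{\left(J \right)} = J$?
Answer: $- \frac{1}{5786} \approx -0.00017283$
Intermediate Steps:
$\frac{1}{K{\left(-32 - -23 \right)} - 5777} = \frac{1}{\left(-32 - -23\right) - 5777} = \frac{1}{\left(-32 + 23\right) - 5777} = \frac{1}{-9 - 5777} = \frac{1}{-5786} = - \frac{1}{5786}$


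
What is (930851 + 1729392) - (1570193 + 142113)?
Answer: 947937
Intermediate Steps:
(930851 + 1729392) - (1570193 + 142113) = 2660243 - 1*1712306 = 2660243 - 1712306 = 947937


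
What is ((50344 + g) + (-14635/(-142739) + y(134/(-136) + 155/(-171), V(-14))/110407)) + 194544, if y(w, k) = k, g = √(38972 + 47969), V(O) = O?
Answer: 3859285832098523/15759384773 + √86941 ≈ 2.4518e+5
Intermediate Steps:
g = √86941 ≈ 294.86
((50344 + g) + (-14635/(-142739) + y(134/(-136) + 155/(-171), V(-14))/110407)) + 194544 = ((50344 + √86941) + (-14635/(-142739) - 14/110407)) + 194544 = ((50344 + √86941) + (-14635*(-1/142739) - 14*1/110407)) + 194544 = ((50344 + √86941) + (14635/142739 - 14/110407)) + 194544 = ((50344 + √86941) + 1613808099/15759384773) + 194544 = (793392080820011/15759384773 + √86941) + 194544 = 3859285832098523/15759384773 + √86941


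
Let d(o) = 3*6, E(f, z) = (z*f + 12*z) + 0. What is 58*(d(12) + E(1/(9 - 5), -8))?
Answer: -4640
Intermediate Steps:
E(f, z) = 12*z + f*z (E(f, z) = (f*z + 12*z) + 0 = (12*z + f*z) + 0 = 12*z + f*z)
d(o) = 18
58*(d(12) + E(1/(9 - 5), -8)) = 58*(18 - 8*(12 + 1/(9 - 5))) = 58*(18 - 8*(12 + 1/4)) = 58*(18 - 8*49/4) = 58*(18 - 98) = 58*(-80) = -4640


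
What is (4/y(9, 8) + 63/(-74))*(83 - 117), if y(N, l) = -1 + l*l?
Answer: 62441/2331 ≈ 26.787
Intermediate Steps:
y(N, l) = -1 + l²
(4/y(9, 8) + 63/(-74))*(83 - 117) = (4/(-1 + 8²) + 63/(-74))*(83 - 117) = (4/(-1 + 64) + 63*(-1/74))*(-34) = (4/63 - 63/74)*(-34) = -3673/4662*(-34) = 62441/2331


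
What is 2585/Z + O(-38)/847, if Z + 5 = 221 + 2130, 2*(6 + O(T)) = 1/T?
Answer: 82664749/75508356 ≈ 1.0948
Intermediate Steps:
O(T) = -6 + 1/(2*T)
Z = 2346 (Z = -5 + (221 + 2130) = -5 + 2351 = 2346)
2585/Z + O(-38)/847 = 2585/2346 + (-6 + (1/2)/(-38))/847 = 2585*(1/2346) + (-6 + (1/2)*(-1/38))*(1/847) = 2585/2346 + (-6 - 1/76)*(1/847) = 2585/2346 - 457/76*1/847 = 2585/2346 - 457/64372 = 82664749/75508356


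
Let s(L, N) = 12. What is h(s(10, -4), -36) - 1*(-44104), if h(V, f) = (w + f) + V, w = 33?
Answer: 44113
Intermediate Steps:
h(V, f) = 33 + V + f (h(V, f) = (33 + f) + V = 33 + V + f)
h(s(10, -4), -36) - 1*(-44104) = (33 + 12 - 36) - 1*(-44104) = 9 + 44104 = 44113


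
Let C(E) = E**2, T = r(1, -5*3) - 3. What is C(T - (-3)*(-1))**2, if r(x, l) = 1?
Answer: 625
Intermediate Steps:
T = -2 (T = 1 - 3 = -2)
C(T - (-3)*(-1))**2 = ((-2 - (-3)*(-1))**2)**2 = ((-2 - 1*3)**2)**2 = ((-2 - 3)**2)**2 = ((-5)**2)**2 = 25**2 = 625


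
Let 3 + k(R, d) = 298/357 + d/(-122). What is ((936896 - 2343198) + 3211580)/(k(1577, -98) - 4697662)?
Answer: -19656769503/51150507517 ≈ -0.38429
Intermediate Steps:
k(R, d) = -773/357 - d/122 (k(R, d) = -3 + (298/357 + d/(-122)) = -3 + (298*(1/357) + d*(-1/122)) = -3 + (298/357 - d/122) = -773/357 - d/122)
((936896 - 2343198) + 3211580)/(k(1577, -98) - 4697662) = ((936896 - 2343198) + 3211580)/((-773/357 - 1/122*(-98)) - 4697662) = (-1406302 + 3211580)/((-773/357 + 49/61) - 4697662) = 1805278/(-29660/21777 - 4697662) = 1805278/(-102301015034/21777) = 1805278*(-21777/102301015034) = -19656769503/51150507517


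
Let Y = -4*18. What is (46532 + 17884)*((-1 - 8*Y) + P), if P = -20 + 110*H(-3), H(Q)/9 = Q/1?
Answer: -155564640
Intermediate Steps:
H(Q) = 9*Q (H(Q) = 9*(Q/1) = 9*(Q*1) = 9*Q)
Y = -72
P = -2990 (P = -20 + 110*(9*(-3)) = -20 + 110*(-27) = -20 - 2970 = -2990)
(46532 + 17884)*((-1 - 8*Y) + P) = (46532 + 17884)*((-1 - 8*(-72)) - 2990) = 64416*((-1 + 576) - 2990) = 64416*(575 - 2990) = 64416*(-2415) = -155564640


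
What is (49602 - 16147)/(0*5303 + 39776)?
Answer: 33455/39776 ≈ 0.84109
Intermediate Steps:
(49602 - 16147)/(0*5303 + 39776) = 33455/(0 + 39776) = 33455/39776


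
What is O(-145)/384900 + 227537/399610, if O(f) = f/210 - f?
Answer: 368073967081/646001533800 ≈ 0.56977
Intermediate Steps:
O(f) = -209*f/210 (O(f) = f*(1/210) - f = f/210 - f = -209*f/210)
O(-145)/384900 + 227537/399610 = -209/210*(-145)/384900 + 227537/399610 = (6061/42)*(1/384900) + 227537*(1/399610) = 6061/16165800 + 227537/399610 = 368073967081/646001533800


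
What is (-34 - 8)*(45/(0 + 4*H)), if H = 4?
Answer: -945/8 ≈ -118.13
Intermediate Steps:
(-34 - 8)*(45/(0 + 4*H)) = (-34 - 8)*(45/(0 + 4*4)) = -1890/(0 + 16) = -1890/16 = -42*45/16 = -945/8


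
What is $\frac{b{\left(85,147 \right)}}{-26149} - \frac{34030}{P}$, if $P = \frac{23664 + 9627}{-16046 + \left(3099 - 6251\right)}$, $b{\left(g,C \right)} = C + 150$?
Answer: $\frac{17083339435633}{870526359} \approx 19624.0$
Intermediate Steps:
$b{\left(g,C \right)} = 150 + C$
$P = - \frac{33291}{19198}$ ($P = \frac{33291}{-16046 + \left(3099 - 6251\right)} = \frac{33291}{-16046 - 3152} = \frac{33291}{-19198} = 33291 \left(- \frac{1}{19198}\right) = - \frac{33291}{19198} \approx -1.7341$)
$\frac{b{\left(85,147 \right)}}{-26149} - \frac{34030}{P} = \frac{150 + 147}{-26149} - \frac{34030}{- \frac{33291}{19198}} = 297 \left(- \frac{1}{26149}\right) - - \frac{653307940}{33291} = - \frac{297}{26149} + \frac{653307940}{33291} = \frac{17083339435633}{870526359}$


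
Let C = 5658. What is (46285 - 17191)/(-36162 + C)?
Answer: -4849/5084 ≈ -0.95378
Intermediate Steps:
(46285 - 17191)/(-36162 + C) = (46285 - 17191)/(-36162 + 5658) = 29094/(-30504) = 29094*(-1/30504) = -4849/5084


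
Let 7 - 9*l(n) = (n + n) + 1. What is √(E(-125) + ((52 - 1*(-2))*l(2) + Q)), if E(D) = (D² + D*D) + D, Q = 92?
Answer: √31229 ≈ 176.72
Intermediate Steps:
l(n) = ⅔ - 2*n/9 (l(n) = 7/9 - ((n + n) + 1)/9 = 7/9 - (2*n + 1)/9 = 7/9 - (1 + 2*n)/9 = 7/9 + (-⅑ - 2*n/9) = ⅔ - 2*n/9)
E(D) = D + 2*D² (E(D) = (D² + D²) + D = 2*D² + D = D + 2*D²)
√(E(-125) + ((52 - 1*(-2))*l(2) + Q)) = √(-125*(1 + 2*(-125)) + ((52 - 1*(-2))*(⅔ - 2/9*2) + 92)) = √(-125*(1 - 250) + ((52 + 2)*(⅔ - 4/9) + 92)) = √(-125*(-249) + (54*(2/9) + 92)) = √(31125 + (12 + 92)) = √(31125 + 104) = √31229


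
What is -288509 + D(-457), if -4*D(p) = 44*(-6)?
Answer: -288443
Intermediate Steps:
D(p) = 66 (D(p) = -11*(-6) = -1/4*(-264) = 66)
-288509 + D(-457) = -288509 + 66 = -288443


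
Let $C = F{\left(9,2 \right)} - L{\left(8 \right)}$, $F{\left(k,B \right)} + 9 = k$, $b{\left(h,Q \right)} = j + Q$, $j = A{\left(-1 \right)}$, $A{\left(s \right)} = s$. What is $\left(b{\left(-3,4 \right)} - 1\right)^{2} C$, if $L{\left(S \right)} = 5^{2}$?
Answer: $-100$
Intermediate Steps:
$j = -1$
$L{\left(S \right)} = 25$
$b{\left(h,Q \right)} = -1 + Q$
$F{\left(k,B \right)} = -9 + k$
$C = -25$ ($C = \left(-9 + 9\right) - 25 = 0 - 25 = -25$)
$\left(b{\left(-3,4 \right)} - 1\right)^{2} C = \left(\left(-1 + 4\right) - 1\right)^{2} \left(-25\right) = \left(3 - 1\right)^{2} \left(-25\right) = 2^{2} \left(-25\right) = 4 \left(-25\right) = -100$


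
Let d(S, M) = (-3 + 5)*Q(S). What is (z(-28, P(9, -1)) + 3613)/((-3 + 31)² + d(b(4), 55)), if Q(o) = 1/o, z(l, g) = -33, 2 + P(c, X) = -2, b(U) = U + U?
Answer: 14320/3137 ≈ 4.5649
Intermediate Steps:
b(U) = 2*U
P(c, X) = -4 (P(c, X) = -2 - 2 = -4)
d(S, M) = 2/S (d(S, M) = (-3 + 5)/S = 2/S)
(z(-28, P(9, -1)) + 3613)/((-3 + 31)² + d(b(4), 55)) = (-33 + 3613)/((-3 + 31)² + 2/((2*4))) = 3580/(28² + 2/8) = 3580/(784 + 2*(⅛)) = 3580/(784 + ¼) = 3580/(3137/4) = 3580*(4/3137) = 14320/3137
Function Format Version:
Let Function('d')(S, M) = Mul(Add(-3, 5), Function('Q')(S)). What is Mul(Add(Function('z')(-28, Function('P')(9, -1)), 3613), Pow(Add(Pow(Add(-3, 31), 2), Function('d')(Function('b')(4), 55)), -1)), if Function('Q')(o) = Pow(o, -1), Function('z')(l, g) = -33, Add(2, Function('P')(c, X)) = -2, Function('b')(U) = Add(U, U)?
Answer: Rational(14320, 3137) ≈ 4.5649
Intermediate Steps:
Function('b')(U) = Mul(2, U)
Function('P')(c, X) = -4 (Function('P')(c, X) = Add(-2, -2) = -4)
Function('d')(S, M) = Mul(2, Pow(S, -1)) (Function('d')(S, M) = Mul(Add(-3, 5), Pow(S, -1)) = Mul(2, Pow(S, -1)))
Mul(Add(Function('z')(-28, Function('P')(9, -1)), 3613), Pow(Add(Pow(Add(-3, 31), 2), Function('d')(Function('b')(4), 55)), -1)) = Mul(Add(-33, 3613), Pow(Add(Pow(Add(-3, 31), 2), Mul(2, Pow(Mul(2, 4), -1))), -1)) = Mul(3580, Pow(Add(Pow(28, 2), Mul(2, Pow(8, -1))), -1)) = Mul(3580, Pow(Add(784, Mul(2, Rational(1, 8))), -1)) = Mul(3580, Pow(Add(784, Rational(1, 4)), -1)) = Mul(3580, Pow(Rational(3137, 4), -1)) = Mul(3580, Rational(4, 3137)) = Rational(14320, 3137)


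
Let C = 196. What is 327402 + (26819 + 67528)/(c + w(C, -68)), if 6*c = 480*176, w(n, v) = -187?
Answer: 137839101/421 ≈ 3.2741e+5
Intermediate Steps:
c = 14080 (c = (480*176)/6 = (⅙)*84480 = 14080)
327402 + (26819 + 67528)/(c + w(C, -68)) = 327402 + (26819 + 67528)/(14080 - 187) = 327402 + 94347/13893 = 327402 + 94347*(1/13893) = 327402 + 2859/421 = 137839101/421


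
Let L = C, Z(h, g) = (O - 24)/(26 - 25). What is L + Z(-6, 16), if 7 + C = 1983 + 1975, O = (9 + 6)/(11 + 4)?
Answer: 3928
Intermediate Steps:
O = 1 (O = 15/15 = 15*(1/15) = 1)
C = 3951 (C = -7 + (1983 + 1975) = -7 + 3958 = 3951)
Z(h, g) = -23 (Z(h, g) = (1 - 24)/(26 - 25) = -23/1 = -23*1 = -23)
L = 3951
L + Z(-6, 16) = 3951 - 23 = 3928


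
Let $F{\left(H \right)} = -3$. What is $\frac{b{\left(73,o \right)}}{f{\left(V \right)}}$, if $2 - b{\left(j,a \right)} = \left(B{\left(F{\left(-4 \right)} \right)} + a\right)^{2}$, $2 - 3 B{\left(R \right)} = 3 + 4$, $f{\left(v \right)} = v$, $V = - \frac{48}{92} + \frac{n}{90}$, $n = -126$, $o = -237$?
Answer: $\frac{58953370}{1989} \approx 29640.0$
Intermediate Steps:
$V = - \frac{221}{115}$ ($V = - \frac{48}{92} - \frac{126}{90} = \left(-48\right) \frac{1}{92} - \frac{7}{5} = - \frac{12}{23} - \frac{7}{5} = - \frac{221}{115} \approx -1.9217$)
$B{\left(R \right)} = - \frac{5}{3}$ ($B{\left(R \right)} = \frac{2}{3} - \frac{3 + 4}{3} = \frac{2}{3} - \frac{7}{3} = - \frac{5}{3}$)
$b{\left(j,a \right)} = 2 - \left(- \frac{5}{3} + a\right)^{2}$
$\frac{b{\left(73,o \right)}}{f{\left(V \right)}} = \frac{2 - \frac{\left(-5 + 3 \left(-237\right)\right)^{2}}{9}}{- \frac{221}{115}} = \left(2 - \frac{\left(-5 - 711\right)^{2}}{9}\right) \left(- \frac{115}{221}\right) = \left(2 - \frac{\left(-716\right)^{2}}{9}\right) \left(- \frac{115}{221}\right) = \left(2 - \frac{512656}{9}\right) \left(- \frac{115}{221}\right) = \left(- \frac{512638}{9}\right) \left(- \frac{115}{221}\right) = \frac{58953370}{1989}$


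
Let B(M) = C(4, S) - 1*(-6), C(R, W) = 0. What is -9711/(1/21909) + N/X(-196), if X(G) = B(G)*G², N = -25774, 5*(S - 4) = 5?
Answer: -500407519511/2352 ≈ -2.1276e+8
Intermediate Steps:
S = 5 (S = 4 + (⅕)*5 = 4 + 1 = 5)
B(M) = 6 (B(M) = 0 - 1*(-6) = 0 + 6 = 6)
X(G) = 6*G²
-9711/(1/21909) + N/X(-196) = -9711/(1/21909) - 25774/(6*(-196)²) = -9711/1/21909 - 25774/(6*38416) = -9711*21909 - 25774/230496 = -212758299 - 25774*1/230496 = -212758299 - 263/2352 = -500407519511/2352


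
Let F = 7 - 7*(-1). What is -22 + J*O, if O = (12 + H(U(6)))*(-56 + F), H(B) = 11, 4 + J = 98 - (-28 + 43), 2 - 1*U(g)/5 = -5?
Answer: -76336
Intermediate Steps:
U(g) = 35 (U(g) = 10 - 5*(-5) = 10 + 25 = 35)
J = 79 (J = -4 + (98 - (-28 + 43)) = -4 + (98 - 1*15) = -4 + (98 - 15) = -4 + 83 = 79)
F = 14 (F = 7 + 7 = 14)
O = -966 (O = (12 + 11)*(-56 + 14) = 23*(-42) = -966)
-22 + J*O = -22 + 79*(-966) = -22 - 76314 = -76336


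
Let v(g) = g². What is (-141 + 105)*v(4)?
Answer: -576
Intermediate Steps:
(-141 + 105)*v(4) = (-141 + 105)*4² = -36*16 = -576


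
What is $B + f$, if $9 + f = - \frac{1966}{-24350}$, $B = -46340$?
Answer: $- \frac{564298092}{12175} \approx -46349.0$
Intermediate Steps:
$f = - \frac{108592}{12175}$ ($f = -9 - \frac{1966}{-24350} = -9 - - \frac{983}{12175} = -9 + \frac{983}{12175} = - \frac{108592}{12175} \approx -8.9193$)
$B + f = -46340 - \frac{108592}{12175} = - \frac{564298092}{12175}$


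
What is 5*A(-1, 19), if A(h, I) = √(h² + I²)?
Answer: 5*√362 ≈ 95.131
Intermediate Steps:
A(h, I) = √(I² + h²)
5*A(-1, 19) = 5*√(19² + (-1)²) = 5*√(361 + 1) = 5*√362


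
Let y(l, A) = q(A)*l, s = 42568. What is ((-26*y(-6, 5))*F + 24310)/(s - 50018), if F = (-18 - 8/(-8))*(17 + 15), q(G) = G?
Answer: 40001/745 ≈ 53.693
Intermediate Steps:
F = -544 (F = (-18 - 8*(-⅛))*32 = (-18 + 1)*32 = -17*32 = -544)
y(l, A) = A*l
((-26*y(-6, 5))*F + 24310)/(s - 50018) = (-130*(-6)*(-544) + 24310)/(42568 - 50018) = (-26*(-30)*(-544) + 24310)/(-7450) = (780*(-544) + 24310)*(-1/7450) = (-424320 + 24310)*(-1/7450) = -400010*(-1/7450) = 40001/745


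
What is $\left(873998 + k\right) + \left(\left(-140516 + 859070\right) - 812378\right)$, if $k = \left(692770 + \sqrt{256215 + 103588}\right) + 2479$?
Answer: $1475423 + \sqrt{359803} \approx 1.476 \cdot 10^{6}$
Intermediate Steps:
$k = 695249 + \sqrt{359803}$ ($k = \left(692770 + \sqrt{359803}\right) + 2479 = 695249 + \sqrt{359803} \approx 6.9585 \cdot 10^{5}$)
$\left(873998 + k\right) + \left(\left(-140516 + 859070\right) - 812378\right) = \left(873998 + \left(695249 + \sqrt{359803}\right)\right) + \left(\left(-140516 + 859070\right) - 812378\right) = \left(1569247 + \sqrt{359803}\right) + \left(718554 - 812378\right) = \left(1569247 + \sqrt{359803}\right) - 93824 = 1475423 + \sqrt{359803}$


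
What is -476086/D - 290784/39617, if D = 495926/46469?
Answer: -438300309829031/9823550171 ≈ -44617.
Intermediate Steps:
D = 495926/46469 (D = 495926*(1/46469) = 495926/46469 ≈ 10.672)
-476086/D - 290784/39617 = -476086/495926/46469 - 290784/39617 = -476086*46469/495926 - 290784*1/39617 = -11061620167/247963 - 290784/39617 = -438300309829031/9823550171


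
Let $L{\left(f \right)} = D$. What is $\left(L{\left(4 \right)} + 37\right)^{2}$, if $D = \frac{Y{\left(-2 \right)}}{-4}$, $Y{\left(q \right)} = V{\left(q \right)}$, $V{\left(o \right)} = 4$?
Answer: $1296$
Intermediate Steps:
$Y{\left(q \right)} = 4$
$D = -1$ ($D = \frac{4}{-4} = 4 \left(- \frac{1}{4}\right) = -1$)
$L{\left(f \right)} = -1$
$\left(L{\left(4 \right)} + 37\right)^{2} = \left(-1 + 37\right)^{2} = 36^{2} = 1296$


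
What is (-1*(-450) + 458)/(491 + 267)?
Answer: 454/379 ≈ 1.1979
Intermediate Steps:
(-1*(-450) + 458)/(491 + 267) = (450 + 458)/758 = 908*(1/758) = 454/379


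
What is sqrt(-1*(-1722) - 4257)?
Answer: 13*I*sqrt(15) ≈ 50.349*I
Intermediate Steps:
sqrt(-1*(-1722) - 4257) = sqrt(1722 - 4257) = sqrt(-2535) = 13*I*sqrt(15)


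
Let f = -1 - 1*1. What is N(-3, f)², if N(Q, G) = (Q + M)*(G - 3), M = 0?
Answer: 225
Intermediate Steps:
f = -2 (f = -1 - 1 = -2)
N(Q, G) = Q*(-3 + G) (N(Q, G) = (Q + 0)*(G - 3) = Q*(-3 + G))
N(-3, f)² = (-3*(-3 - 2))² = (-3*(-5))² = 15² = 225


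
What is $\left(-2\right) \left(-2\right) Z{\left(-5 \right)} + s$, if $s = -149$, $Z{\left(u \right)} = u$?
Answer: $-169$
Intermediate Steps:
$\left(-2\right) \left(-2\right) Z{\left(-5 \right)} + s = \left(-2\right) \left(-2\right) \left(-5\right) - 149 = 4 \left(-5\right) - 149 = -20 - 149 = -169$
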